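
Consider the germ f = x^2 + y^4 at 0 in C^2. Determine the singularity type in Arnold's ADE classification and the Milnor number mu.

Type A_{3}, Milnor number mu = 3.

The Hessian of f at 0 is [[2, 0], [0, 0]] with rank 1, so corank 1. A Groebner basis of the Jacobian ideal J(f) in C{x,y} is {y^3, x}; counting standard monomials gives mu = 3. Corank 1: A-series; mu = 3 gives A_3.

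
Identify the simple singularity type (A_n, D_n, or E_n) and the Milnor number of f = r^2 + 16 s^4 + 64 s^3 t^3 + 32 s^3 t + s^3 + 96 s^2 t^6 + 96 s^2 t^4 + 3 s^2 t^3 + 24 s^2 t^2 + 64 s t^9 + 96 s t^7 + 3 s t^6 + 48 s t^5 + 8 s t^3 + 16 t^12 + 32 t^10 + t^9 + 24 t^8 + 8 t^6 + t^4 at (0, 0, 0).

The Hessian of f at 0 is [[0, 0, 0], [0, 0, 0], [0, 0, 2]] with rank 1, so corank 2. A Groebner basis of the Jacobian ideal J(f) in C{s,t,r} is {t^4, s*t^2 + t^3/6, s^2, r}; counting standard monomials gives mu = 6. Corank 2; j^3 = s^3 is a perfect cube, so E-series; the 4-jet and mu = 6 give E_6.

Type E_{6}, Milnor number mu = 6.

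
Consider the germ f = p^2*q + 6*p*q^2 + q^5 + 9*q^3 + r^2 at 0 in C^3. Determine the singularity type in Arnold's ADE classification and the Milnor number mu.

Type D_{6}, Milnor number mu = 6.

The Hessian of f at 0 has rank 1. Corank 2; j^3 = q*(p + 3*q)^2 has shape L^2 M (L != M), so D-series; mu = 6 gives D_6.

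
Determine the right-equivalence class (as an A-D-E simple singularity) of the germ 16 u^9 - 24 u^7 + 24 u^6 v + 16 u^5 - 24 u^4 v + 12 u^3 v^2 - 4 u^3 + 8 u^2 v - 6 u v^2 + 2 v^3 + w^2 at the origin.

D_{4}

The Hessian of f at 0 is [[0, 0, 0], [0, 0, 0], [0, 0, 2]] with rank 1, so corank 2. A Groebner basis of the Jacobian ideal J(f) in C{u,v,w} is {v^3, u^2 - 3*v^2/2, u*v - 3*v^2/2, w}; counting standard monomials gives mu = 4. Corank 2; j^3 = -2*(u - v)*(2*u^2 - 2*u*v + v^2) splits into three distinct lines over C (the quadratic factor has nonzero discriminant), so D_4.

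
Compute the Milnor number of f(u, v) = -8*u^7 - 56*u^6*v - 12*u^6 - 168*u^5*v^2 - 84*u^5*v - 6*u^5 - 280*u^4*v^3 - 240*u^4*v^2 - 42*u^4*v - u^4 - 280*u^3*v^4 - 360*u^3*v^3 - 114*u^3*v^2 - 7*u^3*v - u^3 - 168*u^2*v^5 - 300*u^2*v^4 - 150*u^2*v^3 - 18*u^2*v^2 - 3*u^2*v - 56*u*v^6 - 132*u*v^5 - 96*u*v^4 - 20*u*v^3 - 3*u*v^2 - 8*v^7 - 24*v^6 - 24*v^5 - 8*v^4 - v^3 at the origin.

The Hessian of f at 0 is [[0, 0], [0, 0]] with rank 0, so corank 2. A Groebner basis of the Jacobian ideal J(f) in C{u,v} is {3*u^2 + 6*u*v + v^4 + v^3 + 3*v^2, u^3 + 9*u^2 + 18*u*v + 4*v^3 + 9*v^2, u^2*v - 5*u^2 - 10*u*v - 8*v^3/3 - 5*v^2, 2*u^2 + u*v^2 + 4*u*v + 5*v^3/3 + 2*v^2}; counting standard monomials gives mu = 7. Corank 2; j^3 = -(u + v)^3 is a perfect cube, so E-series; the 4-jet and mu = 7 give E_7.

7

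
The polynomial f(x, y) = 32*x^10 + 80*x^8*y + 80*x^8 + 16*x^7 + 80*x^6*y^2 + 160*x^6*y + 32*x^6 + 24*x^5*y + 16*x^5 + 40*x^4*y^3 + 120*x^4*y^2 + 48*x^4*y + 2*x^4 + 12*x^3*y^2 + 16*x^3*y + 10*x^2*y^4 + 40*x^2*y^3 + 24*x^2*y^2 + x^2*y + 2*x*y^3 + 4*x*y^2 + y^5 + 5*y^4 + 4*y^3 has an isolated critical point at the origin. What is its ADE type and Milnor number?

The Hessian of f at 0 has rank 0. Corank 2; j^3 = y*(x + 2*y)^2 has shape L^2 M (L != M), so D-series; mu = 5 gives D_5.

Type D_{5}, Milnor number mu = 5.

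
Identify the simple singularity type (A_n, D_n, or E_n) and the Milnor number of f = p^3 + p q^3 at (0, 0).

The Hessian of f at 0 has rank 0. Corank 2; j^3 = p^3 is a perfect cube, so E-series; the 4-jet and mu = 7 give E_7.

Type E_7, Milnor number mu = 7.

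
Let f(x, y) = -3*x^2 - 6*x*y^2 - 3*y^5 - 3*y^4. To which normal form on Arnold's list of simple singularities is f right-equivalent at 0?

A_4

The Hessian of f at 0 has rank 1. Corank 1: A-series; mu = 4 gives A_4.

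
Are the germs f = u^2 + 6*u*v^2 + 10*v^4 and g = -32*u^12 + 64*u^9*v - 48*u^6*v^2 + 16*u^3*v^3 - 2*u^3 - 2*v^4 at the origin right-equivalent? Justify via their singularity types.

No.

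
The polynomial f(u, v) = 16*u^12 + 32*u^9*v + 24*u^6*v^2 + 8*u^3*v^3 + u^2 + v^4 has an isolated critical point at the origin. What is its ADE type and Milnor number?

The Hessian of f at 0 has rank 1. Corank 1: A-series; mu = 3 gives A_3.

Type A_{3}, Milnor number mu = 3.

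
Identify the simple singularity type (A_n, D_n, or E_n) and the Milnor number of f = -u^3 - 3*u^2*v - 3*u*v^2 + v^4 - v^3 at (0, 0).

Type E_6, Milnor number mu = 6.

The Hessian of f at 0 has rank 0. Corank 2; j^3 = -(u + v)^3 is a perfect cube, so E-series; the 4-jet and mu = 6 give E_6.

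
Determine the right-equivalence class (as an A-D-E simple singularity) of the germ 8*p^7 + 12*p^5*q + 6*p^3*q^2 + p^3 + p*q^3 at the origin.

E_7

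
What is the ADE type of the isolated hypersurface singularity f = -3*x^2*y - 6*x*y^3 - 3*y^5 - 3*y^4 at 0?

D_{5}

The Hessian of f at 0 is [[0, 0], [0, 0]] with rank 0, so corank 2. A Groebner basis of the Jacobian ideal J(f) in C{x,y} is {x*y^2, x*y + y^3, x^2 - 4*x*y}; counting standard monomials gives mu = 5. Corank 2; j^3 = -3*x^2*y has shape L^2 M (L != M), so D-series; mu = 5 gives D_5.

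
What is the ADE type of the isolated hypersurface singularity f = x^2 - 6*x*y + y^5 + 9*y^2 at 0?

The Hessian of f at 0 is [[2, -6], [-6, 18]] with rank 1, so corank 1. A Groebner basis of the Jacobian ideal J(f) in C{x,y} is {y^4, x - 3*y}; counting standard monomials gives mu = 4. Corank 1: A-series; mu = 4 gives A_4.

A_{4}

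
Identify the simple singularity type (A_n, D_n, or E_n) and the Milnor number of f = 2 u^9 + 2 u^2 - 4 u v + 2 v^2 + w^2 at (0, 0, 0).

The Hessian of f at 0 has rank 2. Corank 1: A-series; mu = 8 gives A_8.

Type A8, Milnor number mu = 8.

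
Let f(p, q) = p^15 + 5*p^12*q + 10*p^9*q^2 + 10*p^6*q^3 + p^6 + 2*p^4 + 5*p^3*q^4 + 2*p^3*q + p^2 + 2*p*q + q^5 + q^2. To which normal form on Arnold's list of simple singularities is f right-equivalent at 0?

A_4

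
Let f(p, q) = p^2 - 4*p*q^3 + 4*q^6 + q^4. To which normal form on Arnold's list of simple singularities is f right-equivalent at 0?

A_{3}

The Hessian of f at 0 is [[2, 0], [0, 0]] with rank 1, so corank 1. A Groebner basis of the Jacobian ideal J(f) in C{p,q} is {q^3, p}; counting standard monomials gives mu = 3. Corank 1: A-series; mu = 3 gives A_3.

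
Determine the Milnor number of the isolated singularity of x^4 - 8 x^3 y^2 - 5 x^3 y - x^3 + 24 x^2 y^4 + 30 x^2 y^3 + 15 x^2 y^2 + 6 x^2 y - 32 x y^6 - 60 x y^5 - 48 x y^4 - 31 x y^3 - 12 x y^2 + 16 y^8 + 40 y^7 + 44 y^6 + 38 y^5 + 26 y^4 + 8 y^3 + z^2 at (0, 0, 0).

The Hessian of f at 0 has rank 1. Corank 2; j^3 = -(x - 2*y)^3 is a perfect cube, so E-series; the 4-jet and mu = 7 give E_7.

7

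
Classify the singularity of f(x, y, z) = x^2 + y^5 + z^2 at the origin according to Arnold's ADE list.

The Hessian of f at 0 has rank 2. Corank 1: A-series; mu = 4 gives A_4.

A_4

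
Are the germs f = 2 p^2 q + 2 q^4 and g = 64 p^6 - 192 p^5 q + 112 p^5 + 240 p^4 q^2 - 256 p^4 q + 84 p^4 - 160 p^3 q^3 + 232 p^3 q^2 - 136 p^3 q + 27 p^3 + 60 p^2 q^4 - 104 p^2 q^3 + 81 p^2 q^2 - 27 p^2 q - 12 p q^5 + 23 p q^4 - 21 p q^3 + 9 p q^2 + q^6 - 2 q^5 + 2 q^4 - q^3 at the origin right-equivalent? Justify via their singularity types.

No.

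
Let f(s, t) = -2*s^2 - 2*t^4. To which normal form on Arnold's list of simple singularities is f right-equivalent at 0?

A3

The Hessian of f at 0 is [[-4, 0], [0, 0]] with rank 1, so corank 1. A Groebner basis of the Jacobian ideal J(f) in C{s,t} is {t^3, s}; counting standard monomials gives mu = 3. Corank 1: A-series; mu = 3 gives A_3.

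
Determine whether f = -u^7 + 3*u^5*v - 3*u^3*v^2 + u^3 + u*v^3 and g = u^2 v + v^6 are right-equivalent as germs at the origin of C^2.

The Hessian of f at 0 has rank 0. Corank 2; j^3 = u^3 is a perfect cube, so E-series; the 4-jet and mu = 7 give E_7. The Hessian of g at 0 has rank 0. Corank 2; j^3 = u^2*v has shape L^2 M (L != M), so D-series; mu = 7 gives D_7. f is E_7 but g is D_7, hence not right-equivalent.

No.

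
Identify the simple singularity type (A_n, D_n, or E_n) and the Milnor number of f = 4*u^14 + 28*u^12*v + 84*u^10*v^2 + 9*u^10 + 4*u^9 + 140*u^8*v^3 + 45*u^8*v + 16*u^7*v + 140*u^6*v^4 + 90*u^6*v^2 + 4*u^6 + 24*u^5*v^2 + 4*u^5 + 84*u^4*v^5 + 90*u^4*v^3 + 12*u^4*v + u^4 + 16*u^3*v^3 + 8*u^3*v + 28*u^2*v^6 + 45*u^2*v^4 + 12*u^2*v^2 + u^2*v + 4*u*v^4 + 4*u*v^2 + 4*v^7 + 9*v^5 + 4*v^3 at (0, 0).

Type D_{6}, Milnor number mu = 6.

The Hessian of f at 0 has rank 0. Corank 2; j^3 = v*(u + 2*v)^2 has shape L^2 M (L != M), so D-series; mu = 6 gives D_6.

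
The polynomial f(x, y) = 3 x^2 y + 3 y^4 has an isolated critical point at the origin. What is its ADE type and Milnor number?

The Hessian of f at 0 is [[0, 0], [0, 0]] with rank 0, so corank 2. A Groebner basis of the Jacobian ideal J(f) in C{x,y} is {x^3, x^2/4 + y^3, x*y}; counting standard monomials gives mu = 5. Corank 2; j^3 = 3*x^2*y has shape L^2 M (L != M), so D-series; mu = 5 gives D_5.

Type D_5, Milnor number mu = 5.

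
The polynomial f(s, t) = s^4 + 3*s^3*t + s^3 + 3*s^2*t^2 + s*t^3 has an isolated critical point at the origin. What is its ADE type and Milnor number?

Type E_7, Milnor number mu = 7.

The Hessian of f at 0 has rank 0. Corank 2; j^3 = s^3 is a perfect cube, so E-series; the 4-jet and mu = 7 give E_7.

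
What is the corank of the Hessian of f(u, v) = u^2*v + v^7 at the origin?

Hessian at 0 has rank 0.

2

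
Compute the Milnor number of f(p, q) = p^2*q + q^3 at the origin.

The Hessian of f at 0 has rank 0. Corank 2; j^3 = q*(p^2 + q^2) splits into three distinct lines over C (the quadratic factor has nonzero discriminant), so D_4.

4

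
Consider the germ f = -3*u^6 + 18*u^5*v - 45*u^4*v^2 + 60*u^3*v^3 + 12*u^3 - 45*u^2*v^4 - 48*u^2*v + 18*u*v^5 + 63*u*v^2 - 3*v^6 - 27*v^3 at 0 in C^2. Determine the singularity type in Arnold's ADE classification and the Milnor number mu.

Type D7, Milnor number mu = 7.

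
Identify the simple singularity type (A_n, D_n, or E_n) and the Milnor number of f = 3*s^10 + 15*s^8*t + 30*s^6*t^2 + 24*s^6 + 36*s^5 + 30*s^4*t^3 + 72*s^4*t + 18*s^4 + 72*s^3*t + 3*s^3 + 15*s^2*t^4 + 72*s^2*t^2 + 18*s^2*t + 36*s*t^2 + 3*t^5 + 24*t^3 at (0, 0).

Type E_8, Milnor number mu = 8.

The Hessian of f at 0 is [[0, 0], [0, 0]] with rank 0, so corank 2. A Groebner basis of the Jacobian ideal J(f) in C{s,t} is {s^2/128 + s*t^3 + s*t^2/8 + s*t/32 + t^3/4 + t^2/32, t^4, s^3 + 3*s^2/4 + 3*s*t + 8*t^3 + 3*t^2, s^2*t - s^2/8 + 2*s*t^2 - s*t/2 - t^2/2}; counting standard monomials gives mu = 8. Corank 2; j^3 = 3*(s + 2*t)^3 is a perfect cube, so E-series; the 5-jet and mu = 8 give E_8.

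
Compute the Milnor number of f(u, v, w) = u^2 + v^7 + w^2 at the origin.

6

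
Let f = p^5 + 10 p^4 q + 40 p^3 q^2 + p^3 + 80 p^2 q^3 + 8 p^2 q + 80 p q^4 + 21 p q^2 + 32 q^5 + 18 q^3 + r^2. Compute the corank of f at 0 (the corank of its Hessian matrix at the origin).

2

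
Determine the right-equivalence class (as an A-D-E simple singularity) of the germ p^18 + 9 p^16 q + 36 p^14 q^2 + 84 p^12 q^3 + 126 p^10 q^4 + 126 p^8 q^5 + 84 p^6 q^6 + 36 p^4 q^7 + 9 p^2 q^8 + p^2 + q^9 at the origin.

The Hessian of f at 0 is [[2, 0], [0, 0]] with rank 1, so corank 1. A Groebner basis of the Jacobian ideal J(f) in C{p,q} is {q^8, p}; counting standard monomials gives mu = 8. Corank 1: A-series; mu = 8 gives A_8.

A8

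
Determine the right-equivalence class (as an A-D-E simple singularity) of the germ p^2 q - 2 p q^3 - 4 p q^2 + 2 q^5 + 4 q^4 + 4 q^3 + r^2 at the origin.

D_{6}

The Hessian of f at 0 is [[0, 0, 0], [0, 0, 0], [0, 0, 2]] with rank 1, so corank 2. A Groebner basis of the Jacobian ideal J(f) in C{p,q,r} is {p^3 + 3*p^2 - 20*p*q + 28*q^2, p^2*q + p^2 - 8*p*q + 12*q^2, p^2/4 + p*q^2 - 3*p*q + 5*q^2, -p*q + q^3 + 2*q^2, r}; counting standard monomials gives mu = 6. Corank 2; j^3 = q*(p - 2*q)^2 has shape L^2 M (L != M), so D-series; mu = 6 gives D_6.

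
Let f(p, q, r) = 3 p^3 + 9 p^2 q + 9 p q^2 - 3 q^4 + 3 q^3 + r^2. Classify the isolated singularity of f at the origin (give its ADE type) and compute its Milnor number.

Type E6, Milnor number mu = 6.

The Hessian of f at 0 is [[0, 0, 0], [0, 0, 0], [0, 0, 2]] with rank 1, so corank 2. A Groebner basis of the Jacobian ideal J(f) in C{p,q,r} is {q^3, p^2 + 2*p*q + q^2, r}; counting standard monomials gives mu = 6. Corank 2; j^3 = 3*(p + q)^3 is a perfect cube, so E-series; the 4-jet and mu = 6 give E_6.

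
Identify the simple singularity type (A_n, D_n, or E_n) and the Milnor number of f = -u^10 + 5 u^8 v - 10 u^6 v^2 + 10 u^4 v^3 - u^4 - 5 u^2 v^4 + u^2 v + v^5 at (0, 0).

Type D6, Milnor number mu = 6.

The Hessian of f at 0 has rank 0. Corank 2; j^3 = u^2*v has shape L^2 M (L != M), so D-series; mu = 6 gives D_6.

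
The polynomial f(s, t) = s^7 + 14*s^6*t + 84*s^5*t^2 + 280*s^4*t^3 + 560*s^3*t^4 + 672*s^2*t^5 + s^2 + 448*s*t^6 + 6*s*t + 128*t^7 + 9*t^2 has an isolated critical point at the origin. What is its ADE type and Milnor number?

Type A_{6}, Milnor number mu = 6.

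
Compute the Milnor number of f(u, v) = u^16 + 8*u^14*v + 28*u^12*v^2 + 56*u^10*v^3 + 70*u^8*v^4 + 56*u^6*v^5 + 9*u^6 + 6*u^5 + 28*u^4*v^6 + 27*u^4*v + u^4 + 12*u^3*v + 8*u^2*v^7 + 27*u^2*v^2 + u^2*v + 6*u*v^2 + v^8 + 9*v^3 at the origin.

9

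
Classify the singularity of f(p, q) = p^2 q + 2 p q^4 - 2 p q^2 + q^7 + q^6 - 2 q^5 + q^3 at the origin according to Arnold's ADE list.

D_{7}

The Hessian of f at 0 has rank 0. Corank 2; j^3 = q*(p - q)^2 has shape L^2 M (L != M), so D-series; mu = 7 gives D_7.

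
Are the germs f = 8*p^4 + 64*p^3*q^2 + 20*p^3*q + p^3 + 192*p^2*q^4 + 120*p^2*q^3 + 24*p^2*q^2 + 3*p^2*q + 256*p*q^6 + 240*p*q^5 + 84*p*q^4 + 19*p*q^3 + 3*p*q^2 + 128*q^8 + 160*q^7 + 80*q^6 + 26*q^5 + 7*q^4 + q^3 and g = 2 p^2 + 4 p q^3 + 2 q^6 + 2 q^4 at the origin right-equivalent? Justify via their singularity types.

The Hessian of f at 0 is [[0, 0], [0, 0]] with rank 0, so corank 2. A Groebner basis of the Jacobian ideal J(f) in C{p,q} is {3*p^2/8 + 3*p*q/4 + q^4 - q^3/8 + 3*q^2/8, p^3 - 9*p^2/8 - 9*p*q/4 + 11*q^3/8 - 9*q^2/8, p^2*q + 5*p^2/8 + 5*p*q/4 - 29*q^3/24 + 5*q^2/8, -p^2/4 + p*q^2 - p*q/2 + 13*q^3/12 - q^2/4}; counting standard monomials gives mu = 7. Corank 2; j^3 = (p + q)^3 is a perfect cube, so E-series; the 4-jet and mu = 7 give E_7. The Hessian of g at 0 is [[4, 0], [0, 0]] with rank 1, so corank 1. A Groebner basis of the Jacobian ideal J(g) in C{p,q} is {q^3, p}; counting standard monomials gives mu = 3. Corank 1: A-series; mu = 3 gives A_3. f is E_7 but g is A_3, hence not right-equivalent.

No.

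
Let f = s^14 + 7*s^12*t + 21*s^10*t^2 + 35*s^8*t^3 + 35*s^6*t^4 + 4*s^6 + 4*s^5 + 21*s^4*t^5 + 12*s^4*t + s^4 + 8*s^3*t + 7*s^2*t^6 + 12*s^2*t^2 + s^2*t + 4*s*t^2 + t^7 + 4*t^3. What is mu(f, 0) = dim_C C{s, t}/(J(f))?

8

The Hessian of f at 0 has rank 0. Corank 2; j^3 = t*(s + 2*t)^2 has shape L^2 M (L != M), so D-series; mu = 8 gives D_8.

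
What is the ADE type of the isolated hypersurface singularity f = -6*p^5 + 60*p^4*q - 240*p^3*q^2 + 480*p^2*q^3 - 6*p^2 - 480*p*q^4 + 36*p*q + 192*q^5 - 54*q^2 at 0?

A4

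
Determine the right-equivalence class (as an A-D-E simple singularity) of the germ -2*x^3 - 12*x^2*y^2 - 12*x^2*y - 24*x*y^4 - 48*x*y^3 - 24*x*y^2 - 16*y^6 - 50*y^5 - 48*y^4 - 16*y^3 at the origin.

E_{8}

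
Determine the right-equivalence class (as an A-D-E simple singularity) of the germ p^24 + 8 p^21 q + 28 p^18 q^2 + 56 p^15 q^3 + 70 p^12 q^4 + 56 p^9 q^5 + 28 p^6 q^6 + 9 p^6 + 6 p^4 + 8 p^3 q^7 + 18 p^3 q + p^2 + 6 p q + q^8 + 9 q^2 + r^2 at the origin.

The Hessian of f at 0 has rank 2. Corank 1: A-series; mu = 7 gives A_7.

A_{7}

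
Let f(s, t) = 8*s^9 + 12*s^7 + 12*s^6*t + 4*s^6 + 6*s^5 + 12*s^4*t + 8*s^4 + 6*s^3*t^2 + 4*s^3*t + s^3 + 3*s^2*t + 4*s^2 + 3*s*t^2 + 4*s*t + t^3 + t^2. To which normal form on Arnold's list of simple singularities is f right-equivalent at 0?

The Hessian of f at 0 is [[8, 4], [4, 2]] with rank 1, so corank 1. A Groebner basis of the Jacobian ideal J(f) in C{s,t} is {t^2, s + t/2}; counting standard monomials gives mu = 2. Corank 1: A-series; mu = 2 gives A_2.

A_2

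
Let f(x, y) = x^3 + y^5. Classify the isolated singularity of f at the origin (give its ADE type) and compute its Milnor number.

Type E_{8}, Milnor number mu = 8.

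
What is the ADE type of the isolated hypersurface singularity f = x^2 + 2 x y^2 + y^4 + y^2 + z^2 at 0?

A_1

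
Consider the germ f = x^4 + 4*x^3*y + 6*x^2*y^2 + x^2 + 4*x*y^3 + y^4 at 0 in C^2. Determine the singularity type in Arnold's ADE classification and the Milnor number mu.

The Hessian of f at 0 has rank 1. Corank 1: A-series; mu = 3 gives A_3.

Type A_{3}, Milnor number mu = 3.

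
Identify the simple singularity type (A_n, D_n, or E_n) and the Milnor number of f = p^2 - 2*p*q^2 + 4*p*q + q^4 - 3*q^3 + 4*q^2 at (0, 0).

The Hessian of f at 0 is [[2, 4], [4, 8]] with rank 1, so corank 1. A Groebner basis of the Jacobian ideal J(f) in C{p,q} is {q^2, p + 2*q}; counting standard monomials gives mu = 2. Corank 1: A-series; mu = 2 gives A_2.

Type A_{2}, Milnor number mu = 2.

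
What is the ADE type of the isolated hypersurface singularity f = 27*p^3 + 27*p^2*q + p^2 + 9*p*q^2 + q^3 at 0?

A_{2}

The Hessian of f at 0 has rank 1. Corank 1: A-series; mu = 2 gives A_2.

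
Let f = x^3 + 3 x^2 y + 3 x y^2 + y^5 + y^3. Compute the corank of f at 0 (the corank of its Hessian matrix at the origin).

2

Hessian at 0 has rank 0.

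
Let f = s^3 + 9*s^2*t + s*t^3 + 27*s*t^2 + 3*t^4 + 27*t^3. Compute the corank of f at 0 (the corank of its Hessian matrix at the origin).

The Hessian at 0 is [[0, 0], [0, 0]] of rank 0; hence corank 2.

2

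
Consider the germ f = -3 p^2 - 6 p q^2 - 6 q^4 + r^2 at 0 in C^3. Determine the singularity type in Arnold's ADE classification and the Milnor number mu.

Type A_{3}, Milnor number mu = 3.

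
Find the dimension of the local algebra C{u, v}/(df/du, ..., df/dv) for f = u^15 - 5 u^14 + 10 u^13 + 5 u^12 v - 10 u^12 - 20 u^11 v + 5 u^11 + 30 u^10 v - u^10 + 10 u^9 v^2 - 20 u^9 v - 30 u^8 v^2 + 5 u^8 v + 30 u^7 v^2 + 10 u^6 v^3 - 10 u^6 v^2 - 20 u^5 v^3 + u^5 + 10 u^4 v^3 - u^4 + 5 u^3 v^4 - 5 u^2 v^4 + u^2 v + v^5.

6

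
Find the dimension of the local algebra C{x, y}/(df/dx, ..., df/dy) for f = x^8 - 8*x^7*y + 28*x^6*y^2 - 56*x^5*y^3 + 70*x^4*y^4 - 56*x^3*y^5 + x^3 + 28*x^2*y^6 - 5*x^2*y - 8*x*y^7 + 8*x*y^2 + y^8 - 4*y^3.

The Hessian of f at 0 is [[0, 0], [0, 0]] with rank 0, so corank 2. A Groebner basis of the Jacobian ideal J(f) in C{x,y} is {-x*y/8 + y^7 + y^2/4, x*y^2 - 2*y^3, x^2 - 3*x*y + 2*y^2}; counting standard monomials gives mu = 9. Corank 2; j^3 = (x - 2*y)^2*(x - y) has shape L^2 M (L != M), so D-series; mu = 9 gives D_9.

9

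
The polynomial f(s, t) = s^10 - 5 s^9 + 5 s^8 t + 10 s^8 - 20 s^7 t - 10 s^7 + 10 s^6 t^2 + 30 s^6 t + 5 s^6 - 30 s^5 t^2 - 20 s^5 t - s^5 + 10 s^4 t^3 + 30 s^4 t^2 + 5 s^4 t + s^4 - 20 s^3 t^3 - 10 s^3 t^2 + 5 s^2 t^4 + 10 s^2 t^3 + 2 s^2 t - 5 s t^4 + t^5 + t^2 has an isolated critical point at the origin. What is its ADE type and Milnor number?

Type A_{4}, Milnor number mu = 4.

The Hessian of f at 0 is [[0, 0], [0, 2]] with rank 1, so corank 1. A Groebner basis of the Jacobian ideal J(f) in C{s,t} is {s^2 + t, t^2}; counting standard monomials gives mu = 4. Corank 1: A-series; mu = 4 gives A_4.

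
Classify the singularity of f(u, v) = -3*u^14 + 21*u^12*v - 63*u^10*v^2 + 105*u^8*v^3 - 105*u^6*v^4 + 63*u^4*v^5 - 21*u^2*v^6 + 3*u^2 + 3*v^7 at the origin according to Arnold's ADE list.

The Hessian of f at 0 has rank 1. Corank 1: A-series; mu = 6 gives A_6.

A_{6}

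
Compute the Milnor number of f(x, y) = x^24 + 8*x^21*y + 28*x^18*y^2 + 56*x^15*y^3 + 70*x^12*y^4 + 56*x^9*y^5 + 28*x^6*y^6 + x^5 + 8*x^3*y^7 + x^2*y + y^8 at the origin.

9

The Hessian of f at 0 has rank 0. Corank 2; j^3 = x^2*y has shape L^2 M (L != M), so D-series; mu = 9 gives D_9.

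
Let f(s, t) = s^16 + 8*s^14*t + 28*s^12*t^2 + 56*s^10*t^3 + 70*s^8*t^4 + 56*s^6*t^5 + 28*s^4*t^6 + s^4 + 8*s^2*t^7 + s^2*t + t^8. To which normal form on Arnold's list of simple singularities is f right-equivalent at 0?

D9

The Hessian of f at 0 has rank 0. Corank 2; j^3 = s^2*t has shape L^2 M (L != M), so D-series; mu = 9 gives D_9.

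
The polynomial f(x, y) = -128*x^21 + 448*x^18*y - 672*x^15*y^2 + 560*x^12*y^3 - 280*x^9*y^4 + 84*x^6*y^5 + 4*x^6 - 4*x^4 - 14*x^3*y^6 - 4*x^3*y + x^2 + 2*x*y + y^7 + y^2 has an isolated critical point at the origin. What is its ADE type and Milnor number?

The Hessian of f at 0 is [[2, 2], [2, 2]] with rank 1, so corank 1. A Groebner basis of the Jacobian ideal J(f) in C{x,y} is {x*y/2 + y^4 + y^2/2, x*y^2 - x/6 + 2*y^3/3 - y/6, x^2 + 2*x*y + y^2}; counting standard monomials gives mu = 6. Corank 1: A-series; mu = 6 gives A_6.

Type A6, Milnor number mu = 6.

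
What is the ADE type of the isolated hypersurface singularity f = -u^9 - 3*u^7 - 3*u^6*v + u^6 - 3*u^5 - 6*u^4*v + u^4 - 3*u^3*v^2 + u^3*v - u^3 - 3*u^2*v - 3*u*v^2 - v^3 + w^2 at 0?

E_7

The Hessian of f at 0 has rank 1. Corank 2; j^3 = -(u + v)^3 is a perfect cube, so E-series; the 4-jet and mu = 7 give E_7.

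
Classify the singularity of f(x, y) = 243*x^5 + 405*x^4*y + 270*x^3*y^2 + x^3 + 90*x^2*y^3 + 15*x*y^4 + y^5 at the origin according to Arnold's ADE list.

The Hessian of f at 0 is [[0, 0], [0, 0]] with rank 0, so corank 2. A Groebner basis of the Jacobian ideal J(f) in C{x,y} is {y^5, x*y^3 + y^4/12, x^2}; counting standard monomials gives mu = 8. Corank 2; j^3 = x^3 is a perfect cube, so E-series; the 5-jet and mu = 8 give E_8.

E_{8}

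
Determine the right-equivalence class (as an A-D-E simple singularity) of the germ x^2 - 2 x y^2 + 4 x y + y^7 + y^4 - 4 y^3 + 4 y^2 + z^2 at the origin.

The Hessian of f at 0 has rank 2. Corank 1: A-series; mu = 6 gives A_6.

A6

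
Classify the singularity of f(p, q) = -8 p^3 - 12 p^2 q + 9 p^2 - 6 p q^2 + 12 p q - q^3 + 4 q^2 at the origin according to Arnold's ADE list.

The Hessian of f at 0 has rank 1. Corank 1: A-series; mu = 2 gives A_2.

A_{2}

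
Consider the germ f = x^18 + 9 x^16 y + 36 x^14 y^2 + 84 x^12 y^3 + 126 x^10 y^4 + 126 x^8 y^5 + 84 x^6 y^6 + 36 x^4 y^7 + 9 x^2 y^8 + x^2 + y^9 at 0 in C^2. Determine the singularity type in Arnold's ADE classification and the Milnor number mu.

Type A_8, Milnor number mu = 8.

The Hessian of f at 0 has rank 1. Corank 1: A-series; mu = 8 gives A_8.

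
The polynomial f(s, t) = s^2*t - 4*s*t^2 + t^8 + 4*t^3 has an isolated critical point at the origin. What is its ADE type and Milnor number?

Type D9, Milnor number mu = 9.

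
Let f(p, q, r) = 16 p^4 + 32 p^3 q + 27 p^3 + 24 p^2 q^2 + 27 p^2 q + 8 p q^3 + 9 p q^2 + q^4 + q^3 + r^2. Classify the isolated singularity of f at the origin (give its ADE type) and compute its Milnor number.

Type E_6, Milnor number mu = 6.

The Hessian of f at 0 has rank 1. Corank 2; j^3 = (3*p + q)^3 is a perfect cube, so E-series; the 4-jet and mu = 6 give E_6.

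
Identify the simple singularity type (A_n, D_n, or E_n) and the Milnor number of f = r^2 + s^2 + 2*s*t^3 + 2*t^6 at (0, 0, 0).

The Hessian of f at 0 is [[2, 0, 0], [0, 0, 0], [0, 0, 2]] with rank 2, so corank 1. A Groebner basis of the Jacobian ideal J(f) in C{s,t,r} is {s*t^2, s + t^3, s^2, r}; counting standard monomials gives mu = 5. Corank 1: A-series; mu = 5 gives A_5.

Type A_{5}, Milnor number mu = 5.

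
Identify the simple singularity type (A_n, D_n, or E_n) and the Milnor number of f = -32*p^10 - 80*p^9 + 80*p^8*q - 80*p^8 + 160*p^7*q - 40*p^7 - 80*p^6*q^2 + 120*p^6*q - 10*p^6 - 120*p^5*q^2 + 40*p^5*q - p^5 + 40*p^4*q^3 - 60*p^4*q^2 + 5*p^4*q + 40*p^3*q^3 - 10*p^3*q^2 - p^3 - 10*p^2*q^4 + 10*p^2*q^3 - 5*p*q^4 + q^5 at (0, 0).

The Hessian of f at 0 has rank 0. Corank 2; j^3 = -p^3 is a perfect cube, so E-series; the 5-jet and mu = 8 give E_8.

Type E8, Milnor number mu = 8.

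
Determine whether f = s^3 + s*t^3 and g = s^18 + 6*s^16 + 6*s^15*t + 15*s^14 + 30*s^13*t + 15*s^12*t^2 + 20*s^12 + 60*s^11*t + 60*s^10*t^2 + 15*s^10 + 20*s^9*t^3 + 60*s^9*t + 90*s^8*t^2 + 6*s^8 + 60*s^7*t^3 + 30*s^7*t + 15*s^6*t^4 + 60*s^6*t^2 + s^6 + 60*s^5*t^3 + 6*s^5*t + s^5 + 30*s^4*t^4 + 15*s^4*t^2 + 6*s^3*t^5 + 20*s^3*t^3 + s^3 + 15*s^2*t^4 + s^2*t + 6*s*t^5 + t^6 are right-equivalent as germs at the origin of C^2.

The Hessian of f at 0 is [[0, 0], [0, 0]] with rank 0, so corank 2. A Groebner basis of the Jacobian ideal J(f) in C{s,t} is {s^3, s*t^2, 3*s^2 + t^3}; counting standard monomials gives mu = 7. Corank 2; j^3 = s^3 is a perfect cube, so E-series; the 4-jet and mu = 7 give E_7. The Hessian of g at 0 is [[0, 0], [0, 0]] with rank 0, so corank 2. A Groebner basis of the Jacobian ideal J(g) in C{s,t} is {-s*t/6 + t^5, s*t^2, s^2 + s*t}; counting standard monomials gives mu = 7. Corank 2; j^3 = s^2*(s + t) has shape L^2 M (L != M), so D-series; mu = 7 gives D_7. f is E_7 but g is D_7, hence not right-equivalent.

No.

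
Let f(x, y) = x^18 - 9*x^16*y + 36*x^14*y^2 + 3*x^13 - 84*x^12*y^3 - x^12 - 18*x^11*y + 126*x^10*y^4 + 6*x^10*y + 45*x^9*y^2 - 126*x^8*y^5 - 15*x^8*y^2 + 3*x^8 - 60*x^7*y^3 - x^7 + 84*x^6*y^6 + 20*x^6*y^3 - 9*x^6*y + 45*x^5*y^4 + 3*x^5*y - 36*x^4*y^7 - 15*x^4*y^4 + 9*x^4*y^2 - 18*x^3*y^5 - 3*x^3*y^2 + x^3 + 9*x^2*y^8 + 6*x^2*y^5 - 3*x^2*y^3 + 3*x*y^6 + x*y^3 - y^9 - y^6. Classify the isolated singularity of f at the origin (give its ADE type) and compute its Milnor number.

Type E7, Milnor number mu = 7.

The Hessian of f at 0 has rank 0. Corank 2; j^3 = x^3 is a perfect cube, so E-series; the 4-jet and mu = 7 give E_7.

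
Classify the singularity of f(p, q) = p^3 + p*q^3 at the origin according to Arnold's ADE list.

E_7

The Hessian of f at 0 has rank 0. Corank 2; j^3 = p^3 is a perfect cube, so E-series; the 4-jet and mu = 7 give E_7.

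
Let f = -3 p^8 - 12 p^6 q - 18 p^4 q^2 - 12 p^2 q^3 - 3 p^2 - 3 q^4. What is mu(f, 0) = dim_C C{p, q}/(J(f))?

3

The Hessian of f at 0 has rank 1. Corank 1: A-series; mu = 3 gives A_3.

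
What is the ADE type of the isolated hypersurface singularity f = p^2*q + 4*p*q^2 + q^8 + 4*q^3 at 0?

D9

The Hessian of f at 0 has rank 0. Corank 2; j^3 = q*(p + 2*q)^2 has shape L^2 M (L != M), so D-series; mu = 9 gives D_9.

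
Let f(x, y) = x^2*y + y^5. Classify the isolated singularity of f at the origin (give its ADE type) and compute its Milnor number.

Type D_{6}, Milnor number mu = 6.

The Hessian of f at 0 is [[0, 0], [0, 0]] with rank 0, so corank 2. A Groebner basis of the Jacobian ideal J(f) in C{x,y} is {x^2/5 + y^4, x^3, x*y}; counting standard monomials gives mu = 6. Corank 2; j^3 = x^2*y has shape L^2 M (L != M), so D-series; mu = 6 gives D_6.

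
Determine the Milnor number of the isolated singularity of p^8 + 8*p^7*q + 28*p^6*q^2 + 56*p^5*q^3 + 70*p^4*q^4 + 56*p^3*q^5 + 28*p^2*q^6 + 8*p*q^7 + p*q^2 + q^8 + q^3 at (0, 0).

The Hessian of f at 0 has rank 0. Corank 2; j^3 = q^2*(p + q) has shape L^2 M (L != M), so D-series; mu = 9 gives D_9.

9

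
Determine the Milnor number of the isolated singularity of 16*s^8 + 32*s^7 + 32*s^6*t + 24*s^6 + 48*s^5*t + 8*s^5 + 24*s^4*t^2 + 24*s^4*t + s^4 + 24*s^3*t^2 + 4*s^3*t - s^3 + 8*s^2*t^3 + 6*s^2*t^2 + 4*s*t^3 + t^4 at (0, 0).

The Hessian of f at 0 has rank 0. Corank 2; j^3 = -s^3 is a perfect cube, so E-series; the 4-jet and mu = 6 give E_6.

6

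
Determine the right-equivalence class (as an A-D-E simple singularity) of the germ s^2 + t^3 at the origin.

The Hessian of f at 0 has rank 1. Corank 1: A-series; mu = 2 gives A_2.

A_{2}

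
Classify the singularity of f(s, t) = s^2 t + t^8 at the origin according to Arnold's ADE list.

The Hessian of f at 0 has rank 0. Corank 2; j^3 = s^2*t has shape L^2 M (L != M), so D-series; mu = 9 gives D_9.

D_9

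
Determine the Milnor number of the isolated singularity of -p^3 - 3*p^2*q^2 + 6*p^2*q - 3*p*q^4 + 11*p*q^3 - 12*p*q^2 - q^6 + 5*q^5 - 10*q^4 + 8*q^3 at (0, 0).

7

The Hessian of f at 0 is [[0, 0], [0, 0]] with rank 0, so corank 2. A Groebner basis of the Jacobian ideal J(f) in C{p,q} is {-p^2 + 4*p*q + q^4 - q^3/3 - 4*q^2, p^3 + 14*p^2 - 56*p*q - 10*q^3/3 + 56*q^2, p^2*q + 13*p^2/3 - 52*p*q/3 - 23*q^3/9 + 52*q^2/3, p^2 + p*q^2 - 4*p*q - 5*q^3/3 + 4*q^2}; counting standard monomials gives mu = 7. Corank 2; j^3 = -(p - 2*q)^3 is a perfect cube, so E-series; the 4-jet and mu = 7 give E_7.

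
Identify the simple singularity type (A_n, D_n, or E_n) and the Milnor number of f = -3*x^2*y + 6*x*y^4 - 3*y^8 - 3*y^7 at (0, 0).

Type D_{9}, Milnor number mu = 9.

The Hessian of f at 0 is [[0, 0], [0, 0]] with rank 0, so corank 2. A Groebner basis of the Jacobian ideal J(f) in C{x,y} is {x^2*y^2, -8*x^2*y - x^2 + x*y^3, -x*y + y^4, x^3}; counting standard monomials gives mu = 9. Corank 2; j^3 = -3*x^2*y has shape L^2 M (L != M), so D-series; mu = 9 gives D_9.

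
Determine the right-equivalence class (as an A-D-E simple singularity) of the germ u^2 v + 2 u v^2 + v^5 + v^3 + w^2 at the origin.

D_{6}

The Hessian of f at 0 is [[0, 0, 0], [0, 0, 0], [0, 0, 2]] with rank 1, so corank 2. A Groebner basis of the Jacobian ideal J(f) in C{u,v,w} is {u^2/5 + v^4 - v^2/5, u^3 + v^3, u*v + v^2, w}; counting standard monomials gives mu = 6. Corank 2; j^3 = v*(u + v)^2 has shape L^2 M (L != M), so D-series; mu = 6 gives D_6.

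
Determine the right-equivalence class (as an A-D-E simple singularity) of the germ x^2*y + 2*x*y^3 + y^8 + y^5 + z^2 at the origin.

D_9

The Hessian of f at 0 has rank 1. Corank 2; j^3 = x^2*y has shape L^2 M (L != M), so D-series; mu = 9 gives D_9.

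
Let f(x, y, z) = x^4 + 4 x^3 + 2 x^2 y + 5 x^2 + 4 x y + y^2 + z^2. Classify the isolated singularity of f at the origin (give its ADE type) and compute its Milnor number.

The Hessian of f at 0 has rank 3. Corank 0: nondegenerate Morse point, so A_1.

Type A_1, Milnor number mu = 1.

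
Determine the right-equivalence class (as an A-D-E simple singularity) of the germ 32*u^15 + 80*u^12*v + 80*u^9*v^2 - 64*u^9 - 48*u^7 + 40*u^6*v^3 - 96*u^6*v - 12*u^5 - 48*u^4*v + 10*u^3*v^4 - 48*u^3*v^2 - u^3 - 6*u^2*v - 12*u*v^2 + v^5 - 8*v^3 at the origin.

The Hessian of f at 0 has rank 0. Corank 2; j^3 = -(u + 2*v)^3 is a perfect cube, so E-series; the 5-jet and mu = 8 give E_8.

E_8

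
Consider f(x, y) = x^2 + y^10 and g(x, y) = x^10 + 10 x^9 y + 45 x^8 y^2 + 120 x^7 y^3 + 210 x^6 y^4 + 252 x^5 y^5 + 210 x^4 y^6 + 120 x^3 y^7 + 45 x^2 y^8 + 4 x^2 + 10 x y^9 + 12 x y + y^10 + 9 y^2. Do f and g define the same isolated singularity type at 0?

Yes.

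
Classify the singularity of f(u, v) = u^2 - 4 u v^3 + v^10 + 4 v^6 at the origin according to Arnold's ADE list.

The Hessian of f at 0 has rank 1. Corank 1: A-series; mu = 9 gives A_9.

A_{9}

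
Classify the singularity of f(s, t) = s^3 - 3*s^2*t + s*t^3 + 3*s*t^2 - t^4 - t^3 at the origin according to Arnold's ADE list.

E_{7}

The Hessian of f at 0 has rank 0. Corank 2; j^3 = (s - t)^3 is a perfect cube, so E-series; the 4-jet and mu = 7 give E_7.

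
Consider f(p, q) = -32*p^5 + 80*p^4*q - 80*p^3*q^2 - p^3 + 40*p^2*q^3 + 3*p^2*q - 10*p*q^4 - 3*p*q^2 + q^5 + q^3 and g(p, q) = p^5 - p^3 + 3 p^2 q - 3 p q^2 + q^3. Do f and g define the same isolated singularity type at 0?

Yes.

The Hessian of f at 0 is [[0, 0], [0, 0]] with rank 0, so corank 2. A Groebner basis of the Jacobian ideal J(f) in C{p,q} is {q^5, p*q^3 - 7*q^4/8, p^2 - 2*p*q + q^2}; counting standard monomials gives mu = 8. Corank 2; j^3 = -(p - q)^3 is a perfect cube, so E-series; the 5-jet and mu = 8 give E_8. The Hessian of g at 0 is [[0, 0], [0, 0]] with rank 0, so corank 2. A Groebner basis of the Jacobian ideal J(g) in C{p,q} is {q^5, p*q^3 - 3*q^4/4, p^2 - 2*p*q + q^2}; counting standard monomials gives mu = 8. Corank 2; j^3 = -(p - q)^3 is a perfect cube, so E-series; the 5-jet and mu = 8 give E_8. Both have type E_8, hence right-equivalent.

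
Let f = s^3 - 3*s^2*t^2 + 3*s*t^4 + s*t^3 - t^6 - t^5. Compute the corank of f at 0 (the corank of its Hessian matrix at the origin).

2

The Hessian at 0 is [[0, 0], [0, 0]] of rank 0; hence corank 2.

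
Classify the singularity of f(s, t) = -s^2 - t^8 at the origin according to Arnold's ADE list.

The Hessian of f at 0 has rank 1. Corank 1: A-series; mu = 7 gives A_7.

A7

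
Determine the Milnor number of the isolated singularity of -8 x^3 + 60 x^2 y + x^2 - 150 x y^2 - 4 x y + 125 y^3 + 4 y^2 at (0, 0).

The Hessian of f at 0 has rank 1. Corank 1: A-series; mu = 2 gives A_2.

2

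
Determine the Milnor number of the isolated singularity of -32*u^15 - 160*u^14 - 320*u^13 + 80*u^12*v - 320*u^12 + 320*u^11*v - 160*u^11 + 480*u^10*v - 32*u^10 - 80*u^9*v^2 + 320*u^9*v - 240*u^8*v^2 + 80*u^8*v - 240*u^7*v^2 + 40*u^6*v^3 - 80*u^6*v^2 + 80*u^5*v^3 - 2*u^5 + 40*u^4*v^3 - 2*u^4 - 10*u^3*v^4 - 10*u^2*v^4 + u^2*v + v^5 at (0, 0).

6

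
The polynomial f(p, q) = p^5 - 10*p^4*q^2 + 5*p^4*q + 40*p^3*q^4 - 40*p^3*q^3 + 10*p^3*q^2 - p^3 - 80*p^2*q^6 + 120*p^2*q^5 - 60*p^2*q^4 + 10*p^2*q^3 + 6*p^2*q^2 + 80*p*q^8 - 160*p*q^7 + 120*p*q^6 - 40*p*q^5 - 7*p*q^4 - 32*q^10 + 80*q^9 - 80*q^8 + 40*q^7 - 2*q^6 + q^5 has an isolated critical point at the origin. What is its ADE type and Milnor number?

Type E_{8}, Milnor number mu = 8.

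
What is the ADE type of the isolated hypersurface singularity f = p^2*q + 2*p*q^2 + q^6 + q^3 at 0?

D_{7}

The Hessian of f at 0 is [[0, 0], [0, 0]] with rank 0, so corank 2. A Groebner basis of the Jacobian ideal J(f) in C{p,q} is {p^2/6 + q^5 - q^2/6, p^3 + q^3, p*q + q^2}; counting standard monomials gives mu = 7. Corank 2; j^3 = q*(p + q)^2 has shape L^2 M (L != M), so D-series; mu = 7 gives D_7.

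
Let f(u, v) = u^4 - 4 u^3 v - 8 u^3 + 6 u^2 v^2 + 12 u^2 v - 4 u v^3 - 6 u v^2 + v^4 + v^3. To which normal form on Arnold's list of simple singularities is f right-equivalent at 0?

E6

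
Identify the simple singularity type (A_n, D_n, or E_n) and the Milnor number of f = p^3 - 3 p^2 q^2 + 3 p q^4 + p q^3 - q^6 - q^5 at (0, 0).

Type E_{7}, Milnor number mu = 7.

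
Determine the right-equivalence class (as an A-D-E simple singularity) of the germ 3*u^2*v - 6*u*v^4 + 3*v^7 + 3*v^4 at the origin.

The Hessian of f at 0 is [[0, 0], [0, 0]] with rank 0, so corank 2. A Groebner basis of the Jacobian ideal J(f) in C{u,v} is {u^3, u^2/4 + v^3, u*v}; counting standard monomials gives mu = 5. Corank 2; j^3 = 3*u^2*v has shape L^2 M (L != M), so D-series; mu = 5 gives D_5.

D5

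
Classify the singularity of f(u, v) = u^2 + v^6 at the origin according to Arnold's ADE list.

A_5

The Hessian of f at 0 is [[2, 0], [0, 0]] with rank 1, so corank 1. A Groebner basis of the Jacobian ideal J(f) in C{u,v} is {v^5, u}; counting standard monomials gives mu = 5. Corank 1: A-series; mu = 5 gives A_5.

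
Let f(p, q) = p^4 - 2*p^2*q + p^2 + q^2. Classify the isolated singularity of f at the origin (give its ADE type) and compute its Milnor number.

Type A_{1}, Milnor number mu = 1.

The Hessian of f at 0 has rank 2. Corank 0: nondegenerate Morse point, so A_1.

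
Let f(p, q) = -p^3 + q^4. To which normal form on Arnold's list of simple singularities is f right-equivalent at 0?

E_{6}

The Hessian of f at 0 is [[0, 0], [0, 0]] with rank 0, so corank 2. A Groebner basis of the Jacobian ideal J(f) in C{p,q} is {q^3, p^2}; counting standard monomials gives mu = 6. Corank 2; j^3 = -p^3 is a perfect cube, so E-series; the 4-jet and mu = 6 give E_6.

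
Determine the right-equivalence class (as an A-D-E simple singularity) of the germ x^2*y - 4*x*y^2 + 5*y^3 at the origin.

The Hessian of f at 0 has rank 0. Corank 2; j^3 = y*(x^2 - 4*x*y + 5*y^2) splits into three distinct lines over C (the quadratic factor has nonzero discriminant), so D_4.

D_4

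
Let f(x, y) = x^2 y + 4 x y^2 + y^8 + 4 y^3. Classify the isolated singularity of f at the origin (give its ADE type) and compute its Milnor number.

The Hessian of f at 0 has rank 0. Corank 2; j^3 = y*(x + 2*y)^2 has shape L^2 M (L != M), so D-series; mu = 9 gives D_9.

Type D_{9}, Milnor number mu = 9.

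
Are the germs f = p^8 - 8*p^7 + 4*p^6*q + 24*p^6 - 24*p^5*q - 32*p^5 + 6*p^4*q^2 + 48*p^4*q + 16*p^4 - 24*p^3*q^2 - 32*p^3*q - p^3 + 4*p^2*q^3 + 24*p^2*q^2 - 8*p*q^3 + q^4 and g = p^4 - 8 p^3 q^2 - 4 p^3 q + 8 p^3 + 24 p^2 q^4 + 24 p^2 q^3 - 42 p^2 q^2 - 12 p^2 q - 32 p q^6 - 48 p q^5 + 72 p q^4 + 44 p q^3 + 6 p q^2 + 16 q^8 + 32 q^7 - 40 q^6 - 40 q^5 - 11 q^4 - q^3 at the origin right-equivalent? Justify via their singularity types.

Yes.

The Hessian of f at 0 has rank 0. Corank 2; j^3 = -p^3 is a perfect cube, so E-series; the 4-jet and mu = 6 give E_6. The Hessian of g at 0 has rank 0. Corank 2; j^3 = (2*p - q)^3 is a perfect cube, so E-series; the 4-jet and mu = 6 give E_6. Both have type E_6, hence right-equivalent.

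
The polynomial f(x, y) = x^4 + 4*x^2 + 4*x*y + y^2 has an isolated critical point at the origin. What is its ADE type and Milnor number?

Type A3, Milnor number mu = 3.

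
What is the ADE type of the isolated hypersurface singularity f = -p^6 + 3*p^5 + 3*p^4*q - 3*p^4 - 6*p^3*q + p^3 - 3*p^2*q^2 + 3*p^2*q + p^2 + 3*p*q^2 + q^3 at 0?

A_{2}

The Hessian of f at 0 has rank 1. Corank 1: A-series; mu = 2 gives A_2.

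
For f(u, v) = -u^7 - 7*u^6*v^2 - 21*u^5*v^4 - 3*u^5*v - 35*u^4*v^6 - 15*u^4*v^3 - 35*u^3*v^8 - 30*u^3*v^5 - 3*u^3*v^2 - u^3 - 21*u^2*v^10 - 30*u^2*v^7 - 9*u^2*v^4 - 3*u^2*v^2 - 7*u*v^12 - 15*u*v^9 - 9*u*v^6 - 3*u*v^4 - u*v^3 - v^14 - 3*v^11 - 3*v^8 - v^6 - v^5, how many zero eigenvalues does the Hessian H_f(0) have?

2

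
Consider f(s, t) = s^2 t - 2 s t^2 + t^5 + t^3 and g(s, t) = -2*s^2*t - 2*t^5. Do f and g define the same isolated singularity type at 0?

Yes.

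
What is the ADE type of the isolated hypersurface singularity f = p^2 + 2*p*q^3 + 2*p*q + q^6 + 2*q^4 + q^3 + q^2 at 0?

A2

The Hessian of f at 0 is [[2, 2], [2, 2]] with rank 1, so corank 1. A Groebner basis of the Jacobian ideal J(f) in C{p,q} is {q^2, p + q}; counting standard monomials gives mu = 2. Corank 1: A-series; mu = 2 gives A_2.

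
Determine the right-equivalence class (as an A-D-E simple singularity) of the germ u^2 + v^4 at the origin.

A_{3}

The Hessian of f at 0 has rank 1. Corank 1: A-series; mu = 3 gives A_3.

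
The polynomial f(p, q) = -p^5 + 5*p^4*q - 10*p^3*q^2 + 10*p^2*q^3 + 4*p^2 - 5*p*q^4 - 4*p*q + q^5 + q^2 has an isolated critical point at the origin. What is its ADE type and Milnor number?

The Hessian of f at 0 has rank 1. Corank 1: A-series; mu = 4 gives A_4.

Type A_{4}, Milnor number mu = 4.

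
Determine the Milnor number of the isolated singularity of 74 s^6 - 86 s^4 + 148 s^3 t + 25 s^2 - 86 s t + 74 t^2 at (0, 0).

1

The Hessian of f at 0 is [[50, -86], [-86, 148]] with rank 2, so corank 0. A Groebner basis of the Jacobian ideal J(f) in C{s,t} is {s, t}; counting standard monomials gives mu = 1. Corank 0: nondegenerate Morse point, so A_1.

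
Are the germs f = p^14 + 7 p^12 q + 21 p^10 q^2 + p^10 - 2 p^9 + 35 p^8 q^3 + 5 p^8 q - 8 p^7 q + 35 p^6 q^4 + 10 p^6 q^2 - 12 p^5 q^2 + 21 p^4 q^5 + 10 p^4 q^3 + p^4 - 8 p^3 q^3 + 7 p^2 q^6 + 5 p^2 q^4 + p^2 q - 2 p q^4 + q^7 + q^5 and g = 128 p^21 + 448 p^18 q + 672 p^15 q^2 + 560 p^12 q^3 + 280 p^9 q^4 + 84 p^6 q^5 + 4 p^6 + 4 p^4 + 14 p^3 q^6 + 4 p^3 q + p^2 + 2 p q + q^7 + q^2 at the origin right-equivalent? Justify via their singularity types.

No.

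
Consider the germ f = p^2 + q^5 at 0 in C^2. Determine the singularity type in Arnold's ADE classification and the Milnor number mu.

Type A_4, Milnor number mu = 4.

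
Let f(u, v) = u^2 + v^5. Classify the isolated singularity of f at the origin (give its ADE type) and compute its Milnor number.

Type A_{4}, Milnor number mu = 4.

The Hessian of f at 0 has rank 1. Corank 1: A-series; mu = 4 gives A_4.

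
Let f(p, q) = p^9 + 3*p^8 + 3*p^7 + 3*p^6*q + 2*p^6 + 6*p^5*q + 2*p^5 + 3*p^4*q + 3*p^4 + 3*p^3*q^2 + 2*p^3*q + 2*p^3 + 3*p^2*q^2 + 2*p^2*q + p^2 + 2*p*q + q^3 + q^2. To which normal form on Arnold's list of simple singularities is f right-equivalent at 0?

A_2

The Hessian of f at 0 is [[2, 2], [2, 2]] with rank 1, so corank 1. A Groebner basis of the Jacobian ideal J(f) in C{p,q} is {q^2, p + q}; counting standard monomials gives mu = 2. Corank 1: A-series; mu = 2 gives A_2.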